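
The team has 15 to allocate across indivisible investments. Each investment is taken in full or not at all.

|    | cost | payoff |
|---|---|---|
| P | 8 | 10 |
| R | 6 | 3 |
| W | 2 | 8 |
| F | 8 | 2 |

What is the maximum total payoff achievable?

Take P and W: cost 8 + 2 = 10 ≤ 15, payoff 10 + 8 = 18.
No other feasible combination does better.

18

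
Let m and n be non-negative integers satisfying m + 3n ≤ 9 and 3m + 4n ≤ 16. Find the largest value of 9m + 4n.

45

The continuous relaxation peaks at (5.33, 0) with value 48.00; rounding to a feasible lattice point costs some objective.
(m,n)=(5,0): 1·5+3·0=5≤9, 3·5+4·0=15≤16, objective 45.
(m,n)=(4,1): 1·4+3·1=7≤9, 3·4+4·1=16≤16, objective 40.
No feasible integer point exceeds 45.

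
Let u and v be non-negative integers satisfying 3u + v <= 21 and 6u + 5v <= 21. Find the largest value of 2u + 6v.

24

Relaxing integrality, the LP optimum is 25.20 at (u,v) = (0, 4.2), which is not an integer point.
(u,v)=(0,4): 3·0+1·4=4≤21, 6·0+5·4=20≤21, objective 24.
(u,v)=(1,3): 3·1+1·3=6≤21, 6·1+5·3=21≤21, objective 20.
No feasible integer point exceeds 24.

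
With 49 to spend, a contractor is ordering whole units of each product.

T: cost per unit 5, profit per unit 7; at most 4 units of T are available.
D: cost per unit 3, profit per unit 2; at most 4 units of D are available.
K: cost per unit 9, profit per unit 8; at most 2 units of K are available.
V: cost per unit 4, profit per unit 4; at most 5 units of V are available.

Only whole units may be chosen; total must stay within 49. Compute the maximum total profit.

This is a bounded integer knapsack.
4×T, 1×K, and 5×V: cost 49 ≤ 49, profit 4·7 + 1·8 + 5·4 = 56.
4×T, 1×D, 1×K, and 4×V: cost 48 ≤ 49, profit 4·7 + 1·2 + 1·8 + 4·4 = 54.
Best is 56.

56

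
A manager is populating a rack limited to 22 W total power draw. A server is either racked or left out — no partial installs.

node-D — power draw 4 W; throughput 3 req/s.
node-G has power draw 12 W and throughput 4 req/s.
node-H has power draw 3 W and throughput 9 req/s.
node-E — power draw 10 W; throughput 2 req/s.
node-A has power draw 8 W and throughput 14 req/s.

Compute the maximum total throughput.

26

Allowing fractional choices, the relaxed optimum would be about 28.3, but servers are indivisible.
node-H + node-E + node-A: power draw 3 + 10 + 8 = 21 ≤ 22, throughput 9 + 2 + 14 = 25.
node-D + node-H + node-A: power draw 4 + 3 + 8 = 15 ≤ 22, throughput 3 + 9 + 14 = 26.
Best is node-D, node-H, and node-A with total throughput 26.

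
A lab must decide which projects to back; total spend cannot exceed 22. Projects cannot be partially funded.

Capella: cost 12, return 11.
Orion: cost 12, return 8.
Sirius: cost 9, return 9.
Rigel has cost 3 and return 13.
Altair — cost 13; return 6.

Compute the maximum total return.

This is an integer program with binary decision variables.
Allowing fractional choices, the relaxed optimum would be about 31.2, but projects are indivisible.
Sirius + Rigel: cost 9 + 3 = 12 ≤ 22, return 9 + 13 = 22.
Capella + Rigel: cost 12 + 3 = 15 ≤ 22, return 11 + 13 = 24.
Orion + Rigel: cost 12 + 3 = 15 ≤ 22, return 8 + 13 = 21.
Best is Capella and Rigel with total return 24.

24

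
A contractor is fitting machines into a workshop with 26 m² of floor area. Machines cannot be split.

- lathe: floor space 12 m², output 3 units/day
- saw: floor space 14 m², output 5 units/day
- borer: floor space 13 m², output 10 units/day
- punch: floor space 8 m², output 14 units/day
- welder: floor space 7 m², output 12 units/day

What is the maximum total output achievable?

26

borer + punch: floor space 13 + 8 = 21 ≤ 26, output 10 + 14 = 24.
punch + welder: floor space 8 + 7 = 15 ≤ 26, output 14 + 12 = 26.
Best is punch and welder with total output 26.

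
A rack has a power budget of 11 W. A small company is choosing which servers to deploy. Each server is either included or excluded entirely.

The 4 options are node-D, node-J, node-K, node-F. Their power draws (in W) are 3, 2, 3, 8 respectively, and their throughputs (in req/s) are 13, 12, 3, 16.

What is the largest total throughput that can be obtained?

29

This is a 0-1 knapsack instance.
Take node-D and node-F: power draw 3 + 8 = 11 ≤ 11, throughput 13 + 16 = 29.
No other feasible combination does better.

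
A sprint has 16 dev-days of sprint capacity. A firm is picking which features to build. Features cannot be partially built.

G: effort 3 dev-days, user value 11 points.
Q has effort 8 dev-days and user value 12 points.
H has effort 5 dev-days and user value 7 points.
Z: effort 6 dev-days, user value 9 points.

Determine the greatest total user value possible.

30

Treat it as a binary knapsack problem.
Allowing fractional choices, the relaxed optimum would be about 30.5, but features are indivisible.
G + Q + H: effort 3 + 8 + 5 = 16 ≤ 16, user value 11 + 12 + 7 = 30.
G + Q: effort 3 + 8 = 11 ≤ 16, user value 11 + 12 = 23.
G + H + Z: effort 3 + 5 + 6 = 14 ≤ 16, user value 11 + 7 + 9 = 27.
Best is G, Q, and H with total user value 30.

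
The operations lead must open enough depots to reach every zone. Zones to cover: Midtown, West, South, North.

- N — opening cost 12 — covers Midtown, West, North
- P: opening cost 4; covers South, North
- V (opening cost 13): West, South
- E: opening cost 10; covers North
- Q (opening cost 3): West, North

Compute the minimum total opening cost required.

This is a weighted set-cover instance.
The greedy cost-per-new-zone heuristic would pick Q, P, and N for 19, but a cheaper cover exists.
Choose N and P: together they cover Midtown, West, South, North — every zone.
Total opening cost: 12 + 4 = 16.
No cover costs less than 16.

16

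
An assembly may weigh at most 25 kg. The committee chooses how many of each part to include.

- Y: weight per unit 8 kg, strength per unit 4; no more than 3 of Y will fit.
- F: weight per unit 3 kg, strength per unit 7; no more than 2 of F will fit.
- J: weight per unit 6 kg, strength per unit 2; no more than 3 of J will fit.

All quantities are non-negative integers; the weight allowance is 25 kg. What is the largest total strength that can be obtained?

22

F has the best ratio (7/3); taking only F gives at most 2×7 = 14 (stopped by the supply cap of 2).
Mixing does better — 2×Y and 2×F: weight 22 ≤ 25, strength 2·4 + 2·7 = 22.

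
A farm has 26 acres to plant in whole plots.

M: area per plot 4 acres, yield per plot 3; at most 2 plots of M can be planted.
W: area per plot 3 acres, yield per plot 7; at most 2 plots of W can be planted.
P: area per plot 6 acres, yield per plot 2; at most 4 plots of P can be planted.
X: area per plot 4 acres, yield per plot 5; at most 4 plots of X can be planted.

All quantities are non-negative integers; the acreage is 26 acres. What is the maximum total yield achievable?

Take 1×M, 2×W, and 4×X: area 26 ≤ 26, yield 1·3 + 2·7 + 4·5 = 37.
W has the best ratio (7/3) and is taken to its limit of 2; remaining capacity is filled optimally with the others.

37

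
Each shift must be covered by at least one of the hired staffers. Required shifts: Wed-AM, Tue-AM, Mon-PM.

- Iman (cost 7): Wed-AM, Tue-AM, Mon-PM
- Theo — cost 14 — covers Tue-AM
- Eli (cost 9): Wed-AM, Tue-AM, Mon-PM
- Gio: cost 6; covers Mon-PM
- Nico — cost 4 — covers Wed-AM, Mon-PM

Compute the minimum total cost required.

The greedy cost-per-new-shift heuristic would pick Nico and Iman for 11, but a cheaper cover exists.
Iman alone covers Wed-AM, Tue-AM, Mon-PM — every shift.
Total cost: 7.
No cover costs less than 7.

7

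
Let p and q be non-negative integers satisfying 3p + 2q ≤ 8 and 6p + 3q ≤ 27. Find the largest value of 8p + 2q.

18

The continuous relaxation peaks at (2.67, 0) with value 21.33; rounding to a feasible lattice point costs some objective.
(p,q)=(2,1) is feasible, giving 18.
(p,q)=(2,0) is feasible, giving 16.
(p,q)=(1,2) is feasible, giving 12.
(p,q)=(1,1) is feasible, giving 10.
Maximum is 18 at (p,q)=(2,1).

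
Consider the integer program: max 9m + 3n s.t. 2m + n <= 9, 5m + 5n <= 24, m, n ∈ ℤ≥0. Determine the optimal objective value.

36

The continuous relaxation peaks at (4.5, 0) with value 40.50; rounding to a feasible lattice point costs some objective.
(m,n)=(4,0): 2·4+1·0=8≤9, 5·4+5·0=20≤24, objective 36.
(m,n)=(3,1): 2·3+1·1=7≤9, 5·3+5·1=20≤24, objective 30.
(m,n)=(3,0): 2·3+1·0=6≤9, 5·3+5·0=15≤24, objective 27.
No feasible integer point exceeds 36.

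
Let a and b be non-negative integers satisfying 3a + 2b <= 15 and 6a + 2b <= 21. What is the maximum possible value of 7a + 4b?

31

(a,b)=(1,6): 3·1+2·6=15≤15, 6·1+2·6=18≤21, objective 31.
(a,b)=(2,4): 3·2+2·4=14≤15, 6·2+2·4=20≤21, objective 30.
(a,b)=(0,7): 3·0+2·7=14≤15, 6·0+2·7=14≤21, objective 28.
No feasible integer point exceeds 31.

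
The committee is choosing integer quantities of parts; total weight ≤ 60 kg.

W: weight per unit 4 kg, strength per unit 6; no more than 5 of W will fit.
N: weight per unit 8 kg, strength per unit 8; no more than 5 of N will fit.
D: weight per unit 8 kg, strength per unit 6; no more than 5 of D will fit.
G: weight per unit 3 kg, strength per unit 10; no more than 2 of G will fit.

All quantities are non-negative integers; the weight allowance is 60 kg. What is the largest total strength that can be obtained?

82

G has the best ratio (10/3); taking only G gives at most 2×10 = 20 (stopped by the supply cap of 2).
Mixing does better — 5×W, 4×N, and 2×G: weight 58 ≤ 60, strength 5·6 + 4·8 + 2·10 = 82.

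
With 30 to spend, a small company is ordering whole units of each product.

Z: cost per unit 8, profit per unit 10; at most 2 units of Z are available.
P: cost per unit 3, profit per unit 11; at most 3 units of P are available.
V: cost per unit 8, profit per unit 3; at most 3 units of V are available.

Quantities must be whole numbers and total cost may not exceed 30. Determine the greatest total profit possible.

This is a bounded integer knapsack.
P has the best ratio (11/3); taking only P gives at most 3×11 = 33 (stopped by the supply cap of 3).
Mixing does better — 2×Z and 3×P: cost 25 ≤ 30, profit 2·10 + 3·11 = 53.

53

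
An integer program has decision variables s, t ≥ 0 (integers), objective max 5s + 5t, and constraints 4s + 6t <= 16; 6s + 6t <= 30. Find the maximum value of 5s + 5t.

20

(s,t)=(4,0): 4·4+6·0=16≤16, 6·4+6·0=24≤30, objective 20.
(s,t)=(3,0): 4·3+6·0=12≤16, 6·3+6·0=18≤30, objective 15.
The best lattice point is (4,0), giving 20.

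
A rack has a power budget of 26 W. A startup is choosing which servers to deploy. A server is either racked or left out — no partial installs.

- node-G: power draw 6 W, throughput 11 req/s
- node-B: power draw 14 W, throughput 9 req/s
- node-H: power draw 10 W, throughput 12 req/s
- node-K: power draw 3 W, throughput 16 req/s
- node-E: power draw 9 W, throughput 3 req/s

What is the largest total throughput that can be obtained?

39

Take node-G, node-H, and node-K: power draw 6 + 10 + 3 = 19 ≤ 26, throughput 11 + 12 + 16 = 39.
No other feasible combination does better.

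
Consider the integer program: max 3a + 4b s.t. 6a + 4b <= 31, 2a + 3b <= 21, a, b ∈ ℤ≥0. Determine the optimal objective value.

(a,b)=(0,7): 6·0+4·7=28≤31, 2·0+3·7=21≤21, objective 28.
(a,b)=(1,6): 6·1+4·6=30≤31, 2·1+3·6=20≤21, objective 27.
(a,b)=(0,6): 6·0+4·6=24≤31, 2·0+3·6=18≤21, objective 24.
The best lattice point is (0,7), giving 28.

28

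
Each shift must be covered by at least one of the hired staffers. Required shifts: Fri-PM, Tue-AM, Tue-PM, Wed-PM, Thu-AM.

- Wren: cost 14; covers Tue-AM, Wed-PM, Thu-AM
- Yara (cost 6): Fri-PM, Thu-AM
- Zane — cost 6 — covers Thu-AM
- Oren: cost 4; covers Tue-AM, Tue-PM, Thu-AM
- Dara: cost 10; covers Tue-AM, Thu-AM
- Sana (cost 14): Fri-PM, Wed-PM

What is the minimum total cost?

Choose Oren and Sana: together they cover Fri-PM, Tue-AM, Tue-PM, Wed-PM, Thu-AM — every shift.
Total cost: 4 + 14 = 18.

18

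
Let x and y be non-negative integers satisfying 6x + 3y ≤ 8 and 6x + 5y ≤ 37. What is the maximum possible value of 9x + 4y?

The continuous relaxation peaks at (1.33, 0) with value 12.00; rounding to a feasible lattice point costs some objective.
(x,y)=(1,0): 6·1+3·0=6≤8, 6·1+5·0=6≤37, objective 9.
(x,y)=(0,1): 6·0+3·1=3≤8, 6·0+5·1=5≤37, objective 4.
The best lattice point is (1,0), giving 9.

9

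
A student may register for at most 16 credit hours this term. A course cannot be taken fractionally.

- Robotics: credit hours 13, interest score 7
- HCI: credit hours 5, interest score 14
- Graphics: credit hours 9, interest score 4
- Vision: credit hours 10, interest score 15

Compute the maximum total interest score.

Take HCI and Vision: credit hours 5 + 10 = 15 ≤ 16, interest score 14 + 15 = 29.
No other feasible combination does better.

29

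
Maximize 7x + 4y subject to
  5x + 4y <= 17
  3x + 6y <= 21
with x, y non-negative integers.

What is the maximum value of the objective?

Relaxing integrality, the LP optimum is 23.80 at (x,y) = (3.4, 0), which is not an integer point.
(x,y)=(3,0): 5·3+4·0=15≤17, 3·3+6·0=9≤21, objective 21.
(x,y)=(2,1): 5·2+4·1=14≤17, 3·2+6·1=12≤21, objective 18.
(x,y)=(2,0): 5·2+4·0=10≤17, 3·2+6·0=6≤21, objective 14.
The best lattice point is (3,0), giving 21.

21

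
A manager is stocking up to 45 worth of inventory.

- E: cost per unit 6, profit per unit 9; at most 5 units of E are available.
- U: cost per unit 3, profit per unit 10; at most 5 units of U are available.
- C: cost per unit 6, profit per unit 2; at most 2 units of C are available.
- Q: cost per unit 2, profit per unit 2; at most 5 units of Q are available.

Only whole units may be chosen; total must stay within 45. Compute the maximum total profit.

Take 5×E and 5×U: cost 45 ≤ 45, profit 5·9 + 5·10 = 95.
U has the best ratio (10/3) and is taken to its limit of 5; remaining capacity is filled optimally with the others.

95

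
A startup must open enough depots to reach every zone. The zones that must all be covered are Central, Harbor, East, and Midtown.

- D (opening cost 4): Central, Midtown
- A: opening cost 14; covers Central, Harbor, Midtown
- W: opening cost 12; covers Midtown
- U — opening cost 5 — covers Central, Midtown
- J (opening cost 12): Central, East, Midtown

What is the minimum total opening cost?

The greedy cost-per-new-zone heuristic would pick D, J, and A for 30, but a cheaper cover exists.
Choose A and J: together they cover Central, Harbor, East, Midtown — every zone.
Total opening cost: 14 + 12 = 26.
No cover costs less than 26.

26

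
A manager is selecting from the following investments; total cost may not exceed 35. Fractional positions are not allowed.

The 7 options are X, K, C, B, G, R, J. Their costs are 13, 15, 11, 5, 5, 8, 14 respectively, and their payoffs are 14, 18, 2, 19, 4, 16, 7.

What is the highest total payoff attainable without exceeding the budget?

57

Allowing fractional choices, the relaxed optimum would be about 60.5, but investments are indivisible.
K + B + G + R: cost 15 + 5 + 5 + 8 = 33 ≤ 35, payoff 18 + 19 + 4 + 16 = 57.
X + B + G + R: cost 13 + 5 + 5 + 8 = 31 ≤ 35, payoff 14 + 19 + 4 + 16 = 53.
K + B + R: cost 15 + 5 + 8 = 28 ≤ 35, payoff 18 + 19 + 16 = 53.
Best is K, B, G, and R with total payoff 57.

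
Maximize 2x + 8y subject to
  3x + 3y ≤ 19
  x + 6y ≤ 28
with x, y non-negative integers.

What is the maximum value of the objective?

(x,y)=(2,4) is feasible, giving 36.
(x,y)=(1,4) is feasible, giving 34.
(x,y)=(3,3) is feasible, giving 30.
(x,y)=(2,3) is feasible, giving 28.
The best lattice point is (2,4), giving 36.

36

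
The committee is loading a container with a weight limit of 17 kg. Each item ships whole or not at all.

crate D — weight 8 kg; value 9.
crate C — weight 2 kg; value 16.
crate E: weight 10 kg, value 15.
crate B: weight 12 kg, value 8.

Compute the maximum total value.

31

This is a 0-1 knapsack instance.
Allowing fractional choices, the relaxed optimum would be about 36.6, but items are indivisible.
crate C + crate E: weight 2 + 10 = 12 ≤ 17, value 16 + 15 = 31.
crate C + crate B: weight 2 + 12 = 14 ≤ 17, value 16 + 8 = 24.
crate D + crate C: weight 8 + 2 = 10 ≤ 17, value 9 + 16 = 25.
Best is crate C and crate E with total value 31.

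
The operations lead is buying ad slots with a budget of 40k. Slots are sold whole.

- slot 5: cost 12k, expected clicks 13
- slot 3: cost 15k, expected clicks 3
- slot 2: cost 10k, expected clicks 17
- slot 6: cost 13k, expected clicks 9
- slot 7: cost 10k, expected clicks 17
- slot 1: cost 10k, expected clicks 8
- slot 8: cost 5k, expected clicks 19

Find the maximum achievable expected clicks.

This is a 0-1 knapsack instance.
Take slot 5, slot 2, slot 7, and slot 8: cost 12 + 10 + 10 + 5 = 37 ≤ 40, expected clicks 13 + 17 + 17 + 19 = 66.
No other feasible combination does better.

66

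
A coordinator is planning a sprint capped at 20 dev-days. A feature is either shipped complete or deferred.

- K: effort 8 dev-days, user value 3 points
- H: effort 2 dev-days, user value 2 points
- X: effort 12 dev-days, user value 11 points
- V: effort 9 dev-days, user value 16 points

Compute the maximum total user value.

21

Treat it as a binary knapsack problem.
Allowing fractional choices, the relaxed optimum would be about 26.2, but features are indivisible.
K + V: effort 8 + 9 = 17 ≤ 20, user value 3 + 16 = 19.
H + V: effort 2 + 9 = 11 ≤ 20, user value 2 + 16 = 18.
K + H + V: effort 8 + 2 + 9 = 19 ≤ 20, user value 3 + 2 + 16 = 21.
Best is K, H, and V with total user value 21.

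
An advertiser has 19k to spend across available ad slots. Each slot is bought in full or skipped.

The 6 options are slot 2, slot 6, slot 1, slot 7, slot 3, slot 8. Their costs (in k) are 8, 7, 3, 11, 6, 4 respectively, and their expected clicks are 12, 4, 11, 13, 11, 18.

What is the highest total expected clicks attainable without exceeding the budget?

slot 1 + slot 7 + slot 8: cost 3 + 11 + 4 = 18 ≤ 19, expected clicks 11 + 13 + 18 = 42.
slot 2 + slot 1 + slot 8: cost 8 + 3 + 4 = 15 ≤ 19, expected clicks 12 + 11 + 18 = 41.
Best is slot 1, slot 7, and slot 8 with total expected clicks 42.

42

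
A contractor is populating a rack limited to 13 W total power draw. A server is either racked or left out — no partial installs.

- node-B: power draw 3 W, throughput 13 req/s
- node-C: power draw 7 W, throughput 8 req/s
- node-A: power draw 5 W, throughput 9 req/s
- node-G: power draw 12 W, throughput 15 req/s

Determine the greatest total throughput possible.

22

This is a 0-1 knapsack instance.
node-B + node-A: power draw 3 + 5 = 8 ≤ 13, throughput 13 + 9 = 22.
node-B + node-C: power draw 3 + 7 = 10 ≤ 13, throughput 13 + 8 = 21.
Best is node-B and node-A with total throughput 22.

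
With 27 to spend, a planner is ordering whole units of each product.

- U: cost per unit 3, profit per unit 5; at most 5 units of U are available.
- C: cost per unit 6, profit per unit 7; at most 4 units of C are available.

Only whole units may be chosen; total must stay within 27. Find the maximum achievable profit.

39

Take 5×U and 2×C: cost 27 ≤ 27, profit 5·5 + 2·7 = 39.
U has the best ratio (5/3) and is taken to its limit of 5; remaining capacity is filled optimally with the others.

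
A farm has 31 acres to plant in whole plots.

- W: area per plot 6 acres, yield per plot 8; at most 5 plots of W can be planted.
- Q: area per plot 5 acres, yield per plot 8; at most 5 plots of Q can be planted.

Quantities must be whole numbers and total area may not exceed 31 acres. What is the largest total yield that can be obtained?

48

This is a bounded integer knapsack.
Take 1×W and 5×Q: area 31 ≤ 31, yield 1·8 + 5·8 = 48.
Q has the best ratio (8/5) and is taken to its limit of 5; remaining capacity is filled optimally with the others.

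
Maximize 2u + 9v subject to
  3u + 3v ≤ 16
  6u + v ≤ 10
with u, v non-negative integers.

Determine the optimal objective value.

45

The continuous relaxation peaks at (0, 5.33) with value 48.00; rounding to a feasible lattice point costs some objective.
(u,v)=(0,5): 3·0+3·5=15≤16, 6·0+1·5=5≤10, objective 45.
(u,v)=(1,4): 3·1+3·4=15≤16, 6·1+1·4=10≤10, objective 38.
(u,v)=(0,4): 3·0+3·4=12≤16, 6·0+1·4=4≤10, objective 36.
Maximum is 45 at (u,v)=(0,5).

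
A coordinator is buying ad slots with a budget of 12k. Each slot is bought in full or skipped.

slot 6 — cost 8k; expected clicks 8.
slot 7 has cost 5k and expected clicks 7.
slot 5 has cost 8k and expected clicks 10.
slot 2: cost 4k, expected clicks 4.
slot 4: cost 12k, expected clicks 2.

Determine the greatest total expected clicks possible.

14

Allowing fractional choices, the relaxed optimum would be about 15.8, but ad slots are indivisible.
slot 5 + slot 2: cost 8 + 4 = 12 ≤ 12, expected clicks 10 + 4 = 14.
slot 7 + slot 2: cost 5 + 4 = 9 ≤ 12, expected clicks 7 + 4 = 11.
slot 6 + slot 2: cost 8 + 4 = 12 ≤ 12, expected clicks 8 + 4 = 12.
Best is slot 5 and slot 2 with total expected clicks 14.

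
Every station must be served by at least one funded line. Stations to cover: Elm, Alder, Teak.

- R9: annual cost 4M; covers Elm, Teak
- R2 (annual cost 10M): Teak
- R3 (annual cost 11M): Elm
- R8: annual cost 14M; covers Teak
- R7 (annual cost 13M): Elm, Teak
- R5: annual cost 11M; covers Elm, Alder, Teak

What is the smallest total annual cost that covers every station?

This is an integer covering problem.
The greedy cost-per-new-station heuristic would pick R9 and R5 for 15, but a cheaper cover exists.
R5 alone covers Elm, Alder, Teak — every station.
Total annual cost: 11.
No cover costs less than 11.

11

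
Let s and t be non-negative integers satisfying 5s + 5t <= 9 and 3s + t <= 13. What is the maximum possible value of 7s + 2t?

7

The continuous relaxation peaks at (1.8, 0) with value 12.60; rounding to a feasible lattice point costs some objective.
(s,t)=(1,0) is feasible, giving 7.
(s,t)=(0,1) is feasible, giving 2.
(s,t)=(0,0) is feasible, giving 0.
No feasible integer point exceeds 7.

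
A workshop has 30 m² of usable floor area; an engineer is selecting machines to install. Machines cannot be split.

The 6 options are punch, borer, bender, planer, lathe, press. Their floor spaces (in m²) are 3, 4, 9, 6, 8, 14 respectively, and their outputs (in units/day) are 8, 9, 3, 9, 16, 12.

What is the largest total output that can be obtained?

Treat it as a binary knapsack problem.
Take punch, borer, lathe, and press: floor space 3 + 4 + 8 + 14 = 29 ≤ 30, output 8 + 9 + 16 + 12 = 45.
No feasible combination exceeds this.

45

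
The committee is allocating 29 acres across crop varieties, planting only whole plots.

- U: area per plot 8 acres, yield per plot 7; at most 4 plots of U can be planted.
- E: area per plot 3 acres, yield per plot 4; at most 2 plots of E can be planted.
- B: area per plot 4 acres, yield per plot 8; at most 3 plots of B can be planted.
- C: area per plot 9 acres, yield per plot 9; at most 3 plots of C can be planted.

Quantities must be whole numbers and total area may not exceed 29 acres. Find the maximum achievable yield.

This is a bounded integer knapsack.
1×U, 3×B, and 1×C: area 29 ≤ 29, yield 1·7 + 3·8 + 1·9 = 40.
2×E, 3×B, and 1×C: area 27 ≤ 29, yield 2·4 + 3·8 + 1·9 = 41.
Best is 41.

41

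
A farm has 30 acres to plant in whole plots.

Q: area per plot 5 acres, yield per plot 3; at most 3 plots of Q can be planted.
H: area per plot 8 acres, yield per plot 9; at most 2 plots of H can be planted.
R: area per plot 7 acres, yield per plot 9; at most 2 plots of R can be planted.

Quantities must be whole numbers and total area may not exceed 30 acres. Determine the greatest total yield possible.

R has the best ratio (9/7); taking only R gives at most 2×9 = 18 (stopped by the supply cap of 2).
Mixing does better — 2×H and 2×R: area 30 ≤ 30, yield 2·9 + 2·9 = 36.

36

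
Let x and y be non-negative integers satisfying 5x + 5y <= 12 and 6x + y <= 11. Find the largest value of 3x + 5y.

10

(x,y)=(0,2): 5·0+5·2=10≤12, 6·0+1·2=2≤11, objective 10.
(x,y)=(1,1): 5·1+5·1=10≤12, 6·1+1·1=7≤11, objective 8.
No feasible integer point exceeds 10.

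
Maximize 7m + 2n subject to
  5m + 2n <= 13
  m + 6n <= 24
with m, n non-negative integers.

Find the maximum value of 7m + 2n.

Relaxing integrality, the LP optimum is 18.20 at (m,n) = (2.6, 0), which is not an integer point.
(m,n)=(2,1) is feasible, giving 16.
(m,n)=(2,0) is feasible, giving 14.
(m,n)=(1,2) is feasible, giving 11.
(m,n)=(1,1) is feasible, giving 9.
No feasible integer point exceeds 16.

16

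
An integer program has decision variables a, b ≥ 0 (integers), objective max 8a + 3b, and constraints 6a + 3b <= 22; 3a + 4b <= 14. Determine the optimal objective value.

27

Relaxing integrality, the LP optimum is 29.33 at (a,b) = (3.67, 0), which is not an integer point.
(a,b)=(3,1): 6·3+3·1=21≤22, 3·3+4·1=13≤14, objective 27.
(a,b)=(3,0): 6·3+3·0=18≤22, 3·3+4·0=9≤14, objective 24.
The best lattice point is (3,1), giving 27.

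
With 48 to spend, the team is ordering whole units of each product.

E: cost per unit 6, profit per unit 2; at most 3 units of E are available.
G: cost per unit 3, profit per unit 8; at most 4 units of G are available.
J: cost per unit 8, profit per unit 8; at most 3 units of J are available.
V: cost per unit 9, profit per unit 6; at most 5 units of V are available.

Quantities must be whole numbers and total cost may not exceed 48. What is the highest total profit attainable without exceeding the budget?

62

4×G, 3×J, and 1×V: cost 45 ≤ 48, profit 4·8 + 3·8 + 1·6 = 62.
4×G, 2×J, and 2×V: cost 46 ≤ 48, profit 4·8 + 2·8 + 2·6 = 60.
Best is 62.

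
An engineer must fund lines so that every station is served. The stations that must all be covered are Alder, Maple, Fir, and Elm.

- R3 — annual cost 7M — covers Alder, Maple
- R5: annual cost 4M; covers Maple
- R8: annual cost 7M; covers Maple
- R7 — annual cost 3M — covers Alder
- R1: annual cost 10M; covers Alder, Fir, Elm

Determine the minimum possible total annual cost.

14

The greedy cost-per-new-station heuristic would pick R7, R5, and R1 for 17, but a cheaper cover exists.
Choose R5 and R1: together they cover Alder, Maple, Fir, Elm — every station.
Total annual cost: 4 + 10 = 14.
No cover costs less than 14.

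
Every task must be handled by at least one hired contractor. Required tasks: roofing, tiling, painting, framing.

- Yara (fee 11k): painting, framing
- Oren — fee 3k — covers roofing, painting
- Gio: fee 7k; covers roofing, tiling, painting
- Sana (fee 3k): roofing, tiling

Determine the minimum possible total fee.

This is a weighted set-cover instance.
The greedy cost-per-new-task heuristic would pick Oren, Sana, and Yara for 17, but a cheaper cover exists.
Choose Yara and Sana: together they cover roofing, tiling, painting, framing — every task.
Total fee: 11 + 3 = 14.
No cover costs less than 14.

14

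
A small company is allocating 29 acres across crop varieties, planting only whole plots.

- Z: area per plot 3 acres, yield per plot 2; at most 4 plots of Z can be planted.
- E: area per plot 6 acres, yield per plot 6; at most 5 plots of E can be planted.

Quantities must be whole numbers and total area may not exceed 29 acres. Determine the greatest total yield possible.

26

This is a bounded integer knapsack.
4×E: area 24 ≤ 29, yield 4·6 = 24.
1×Z and 4×E: area 27 ≤ 29, yield 1·2 + 4·6 = 26.
Best is 26.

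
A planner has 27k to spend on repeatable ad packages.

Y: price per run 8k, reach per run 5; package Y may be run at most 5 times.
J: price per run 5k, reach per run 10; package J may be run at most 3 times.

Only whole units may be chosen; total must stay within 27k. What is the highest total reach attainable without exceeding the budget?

35

This is a bounded integer knapsack.
1×Y and 3×J: price 23 ≤ 27, reach 1·5 + 3·10 = 35.
3×J: price 15 ≤ 27, reach 3·10 = 30.
Best is 35.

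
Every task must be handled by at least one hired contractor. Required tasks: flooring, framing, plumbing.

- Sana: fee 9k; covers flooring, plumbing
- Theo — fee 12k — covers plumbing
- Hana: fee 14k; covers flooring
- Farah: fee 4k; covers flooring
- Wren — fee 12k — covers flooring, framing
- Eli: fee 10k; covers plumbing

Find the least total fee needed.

This is an integer covering problem.
The greedy cost-per-new-task heuristic would pick Farah, Sana, and Wren for 25, but a cheaper cover exists.
Choose Sana and Wren: together they cover flooring, framing, plumbing — every task.
Total fee: 9 + 12 = 21.
No cover costs less than 21.

21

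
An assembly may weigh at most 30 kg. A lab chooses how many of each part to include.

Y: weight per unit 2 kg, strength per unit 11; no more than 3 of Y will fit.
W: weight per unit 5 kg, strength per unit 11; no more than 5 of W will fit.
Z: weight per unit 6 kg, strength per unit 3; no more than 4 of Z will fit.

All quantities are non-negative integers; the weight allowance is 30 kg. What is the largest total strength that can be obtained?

77

This is a bounded integer knapsack.
Y has the best ratio (11/2); taking only Y gives at most 3×11 = 33 (stopped by the supply cap of 3).
Mixing does better — 2×Y and 5×W: weight 29 ≤ 30, strength 2·11 + 5·11 = 77.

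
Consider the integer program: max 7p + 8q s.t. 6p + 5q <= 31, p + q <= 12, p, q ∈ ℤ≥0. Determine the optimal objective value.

48

(p,q)=(0,6): 6·0+5·6=30≤31, 1·0+1·6=6≤12, objective 48.
(p,q)=(1,5): 6·1+5·5=31≤31, 1·1+1·5=6≤12, objective 47.
The best lattice point is (0,6), giving 48.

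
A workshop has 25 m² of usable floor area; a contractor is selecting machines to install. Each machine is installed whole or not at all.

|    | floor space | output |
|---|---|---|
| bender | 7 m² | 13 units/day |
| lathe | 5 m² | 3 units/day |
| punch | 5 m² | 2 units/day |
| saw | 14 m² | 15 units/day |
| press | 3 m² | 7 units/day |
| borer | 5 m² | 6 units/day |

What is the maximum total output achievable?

35

Allowing fractional choices, the relaxed optimum would be about 36.7, but machines are indivisible.
bender + saw + press: floor space 7 + 14 + 3 = 24 ≤ 25, output 13 + 15 + 7 = 35.
bender + lathe + punch + press + borer: floor space 7 + 5 + 5 + 3 + 5 = 25 ≤ 25, output 13 + 3 + 2 + 7 + 6 = 31.
Best is bender, saw, and press with total output 35.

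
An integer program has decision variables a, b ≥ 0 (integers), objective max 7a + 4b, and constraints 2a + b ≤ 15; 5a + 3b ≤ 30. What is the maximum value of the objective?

(a,b)=(6,0): 2·6+1·0=12≤15, 5·6+3·0=30≤30, objective 42.
(a,b)=(5,1): 2·5+1·1=11≤15, 5·5+3·1=28≤30, objective 39.
No feasible integer point exceeds 42.

42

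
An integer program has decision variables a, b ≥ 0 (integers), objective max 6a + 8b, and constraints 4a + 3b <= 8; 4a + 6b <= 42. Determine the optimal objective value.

The continuous relaxation peaks at (0, 2.67) with value 21.33; rounding to a feasible lattice point costs some objective.
(a,b)=(0,2): 4·0+3·2=6≤8, 4·0+6·2=12≤42, objective 16.
(a,b)=(1,1): 4·1+3·1=7≤8, 4·1+6·1=10≤42, objective 14.
No feasible integer point exceeds 16.

16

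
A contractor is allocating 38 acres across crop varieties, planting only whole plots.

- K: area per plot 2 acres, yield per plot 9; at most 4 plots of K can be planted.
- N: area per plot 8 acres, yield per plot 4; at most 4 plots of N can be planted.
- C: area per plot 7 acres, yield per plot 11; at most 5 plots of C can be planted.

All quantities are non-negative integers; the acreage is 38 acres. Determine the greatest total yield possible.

4×K and 4×C: area 36 ≤ 38, yield 4·9 + 4·11 = 80.
4×K, 1×N, and 3×C: area 37 ≤ 38, yield 4·9 + 1·4 + 3·11 = 73.
Best is 80.

80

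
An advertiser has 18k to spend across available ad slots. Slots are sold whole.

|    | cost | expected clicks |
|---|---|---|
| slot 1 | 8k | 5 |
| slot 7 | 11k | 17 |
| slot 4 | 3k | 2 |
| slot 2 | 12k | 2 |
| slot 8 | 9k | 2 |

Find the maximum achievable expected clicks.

This is a 0-1 knapsack instance.
Allowing fractional choices, the relaxed optimum would be about 21.5, but ad slots are indivisible.
slot 7 + slot 4: cost 11 + 3 = 14 ≤ 18, expected clicks 17 + 2 = 19.
slot 1 + slot 4: cost 8 + 3 = 11 ≤ 18, expected clicks 5 + 2 = 7.
slot 7: cost 11 ≤ 18, expected clicks 17.
Best is slot 7 and slot 4 with total expected clicks 19.

19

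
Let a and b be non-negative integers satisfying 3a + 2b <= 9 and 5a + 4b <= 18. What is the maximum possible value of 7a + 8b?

(a,b)=(0,4): 3·0+2·4=8≤9, 5·0+4·4=16≤18, objective 32.
(a,b)=(1,3): 3·1+2·3=9≤9, 5·1+4·3=17≤18, objective 31.
(a,b)=(0,3): 3·0+2·3=6≤9, 5·0+4·3=12≤18, objective 24.
Maximum is 32 at (a,b)=(0,4).

32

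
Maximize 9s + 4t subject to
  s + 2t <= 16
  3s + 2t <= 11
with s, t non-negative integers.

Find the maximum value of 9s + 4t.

(s,t)=(3,1) is feasible, giving 31.
(s,t)=(3,0) is feasible, giving 27.
(s,t)=(2,2) is feasible, giving 26.
The best lattice point is (3,1), giving 31.

31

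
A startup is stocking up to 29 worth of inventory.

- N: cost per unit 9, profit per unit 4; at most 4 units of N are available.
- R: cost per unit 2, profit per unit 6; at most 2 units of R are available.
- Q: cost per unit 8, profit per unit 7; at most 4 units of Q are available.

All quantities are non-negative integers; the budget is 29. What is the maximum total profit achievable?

33

This is a bounded integer knapsack.
1×N, 2×R, and 2×Q: cost 29 ≤ 29, profit 1·4 + 2·6 + 2·7 = 30.
2×R and 3×Q: cost 28 ≤ 29, profit 2·6 + 3·7 = 33.
Best is 33.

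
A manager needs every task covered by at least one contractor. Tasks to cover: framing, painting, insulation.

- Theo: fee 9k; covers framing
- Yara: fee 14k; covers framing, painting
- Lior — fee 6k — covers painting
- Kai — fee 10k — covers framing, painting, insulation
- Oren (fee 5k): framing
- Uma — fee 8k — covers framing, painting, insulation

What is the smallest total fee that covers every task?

Uma alone covers framing, painting, insulation — every task.
Total fee: 8.
No cover costs less than 8.

8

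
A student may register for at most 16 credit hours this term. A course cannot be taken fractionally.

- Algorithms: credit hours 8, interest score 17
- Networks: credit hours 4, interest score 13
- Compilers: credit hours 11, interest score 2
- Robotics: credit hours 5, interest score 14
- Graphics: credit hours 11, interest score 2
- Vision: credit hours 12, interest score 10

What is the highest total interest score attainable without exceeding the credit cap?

31

Networks + Robotics: credit hours 4 + 5 = 9 ≤ 16, interest score 13 + 14 = 27.
Algorithms + Robotics: credit hours 8 + 5 = 13 ≤ 16, interest score 17 + 14 = 31.
Algorithms + Networks: credit hours 8 + 4 = 12 ≤ 16, interest score 17 + 13 = 30.
Best is Algorithms and Robotics with total interest score 31.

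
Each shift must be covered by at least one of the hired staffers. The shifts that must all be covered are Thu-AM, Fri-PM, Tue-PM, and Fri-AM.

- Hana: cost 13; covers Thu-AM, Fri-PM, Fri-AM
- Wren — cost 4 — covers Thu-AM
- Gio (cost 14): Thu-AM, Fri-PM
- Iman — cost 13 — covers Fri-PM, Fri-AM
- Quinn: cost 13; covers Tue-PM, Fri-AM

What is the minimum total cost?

The greedy cost-per-new-shift heuristic would pick Wren, Hana, and Quinn for 30, but a cheaper cover exists.
Choose Hana and Quinn: together they cover Thu-AM, Fri-PM, Tue-PM, Fri-AM — every shift.
Total cost: 13 + 13 = 26.
No cover costs less than 26.

26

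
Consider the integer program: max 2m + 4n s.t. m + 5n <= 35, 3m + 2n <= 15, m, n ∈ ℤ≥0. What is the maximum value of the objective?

28

(m,n)=(0,7) is feasible, giving 28.
(m,n)=(1,6) is feasible, giving 26.
(m,n)=(0,6) is feasible, giving 24.
No feasible integer point exceeds 28.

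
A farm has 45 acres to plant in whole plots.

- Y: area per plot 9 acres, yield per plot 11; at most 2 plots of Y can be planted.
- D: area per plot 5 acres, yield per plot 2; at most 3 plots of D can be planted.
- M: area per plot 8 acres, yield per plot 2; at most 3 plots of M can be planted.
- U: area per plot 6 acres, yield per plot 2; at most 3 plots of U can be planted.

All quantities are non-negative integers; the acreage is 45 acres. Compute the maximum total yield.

32

This is a bounded integer knapsack.
2×Y, 3×D, and 2×U: area 45 ≤ 45, yield 2·11 + 3·2 + 2·2 = 32.
2×Y, 1×M, and 3×U: area 44 ≤ 45, yield 2·11 + 1·2 + 3·2 = 30.
Best is 32.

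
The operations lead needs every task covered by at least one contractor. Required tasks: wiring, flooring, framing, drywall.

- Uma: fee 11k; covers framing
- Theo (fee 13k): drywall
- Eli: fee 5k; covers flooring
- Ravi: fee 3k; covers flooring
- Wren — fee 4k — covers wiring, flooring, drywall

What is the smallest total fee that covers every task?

Choose Uma and Wren: together they cover wiring, flooring, framing, drywall — every task.
Total fee: 11 + 4 = 15.
No cover costs less than 15.

15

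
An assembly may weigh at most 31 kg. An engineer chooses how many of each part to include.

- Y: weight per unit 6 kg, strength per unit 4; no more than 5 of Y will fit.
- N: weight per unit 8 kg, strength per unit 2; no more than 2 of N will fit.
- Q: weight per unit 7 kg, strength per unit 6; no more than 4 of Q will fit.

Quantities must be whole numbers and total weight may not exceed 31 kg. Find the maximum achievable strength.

This is a bounded integer knapsack.
Q has the best ratio (6/7); taking only Q gives at most 4×6 = 24 (stopped by the weight limit).
Optimal: 4×Q: weight 28 ≤ 31, strength 4·6 = 24.

24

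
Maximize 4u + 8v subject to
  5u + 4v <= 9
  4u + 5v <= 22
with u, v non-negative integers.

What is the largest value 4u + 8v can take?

(u,v)=(0,2): 5·0+4·2=8≤9, 4·0+5·2=10≤22, objective 16.
(u,v)=(1,1): 5·1+4·1=9≤9, 4·1+5·1=9≤22, objective 12.
Maximum is 16 at (u,v)=(0,2).

16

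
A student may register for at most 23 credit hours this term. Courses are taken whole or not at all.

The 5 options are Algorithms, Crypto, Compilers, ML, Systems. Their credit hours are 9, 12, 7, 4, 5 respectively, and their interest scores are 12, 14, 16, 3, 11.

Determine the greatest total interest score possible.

39

This is a 0-1 knapsack instance.
Algorithms + Compilers + Systems: credit hours 9 + 7 + 5 = 21 ≤ 23, interest score 12 + 16 + 11 = 39.
Crypto + Compilers + ML: credit hours 12 + 7 + 4 = 23 ≤ 23, interest score 14 + 16 + 3 = 33.
Algorithms + Compilers + ML: credit hours 9 + 7 + 4 = 20 ≤ 23, interest score 12 + 16 + 3 = 31.
Best is Algorithms, Compilers, and Systems with total interest score 39.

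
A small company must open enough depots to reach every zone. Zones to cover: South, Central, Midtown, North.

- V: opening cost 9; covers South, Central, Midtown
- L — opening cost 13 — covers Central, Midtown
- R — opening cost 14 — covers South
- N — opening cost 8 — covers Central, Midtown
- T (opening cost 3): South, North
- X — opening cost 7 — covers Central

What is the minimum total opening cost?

11

Choose N and T: together they cover South, Central, Midtown, North — every zone.
Total opening cost: 8 + 3 = 11.
No cover costs less than 11.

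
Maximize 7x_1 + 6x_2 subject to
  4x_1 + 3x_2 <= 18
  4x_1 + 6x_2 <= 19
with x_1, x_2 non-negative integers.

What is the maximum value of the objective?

28

Relaxing integrality, the LP optimum is 31.75 at (x_1,x_2) = (4.25, 0.333), which is not an integer point.
(x_1,x_2)=(4,0): 4·4+3·0=16≤18, 4·4+6·0=16≤19, objective 28.
(x_1,x_2)=(3,1): 4·3+3·1=15≤18, 4·3+6·1=18≤19, objective 27.
(x_1,x_2)=(3,0): 4·3+3·0=12≤18, 4·3+6·0=12≤19, objective 21.
The best lattice point is (4,0), giving 28.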